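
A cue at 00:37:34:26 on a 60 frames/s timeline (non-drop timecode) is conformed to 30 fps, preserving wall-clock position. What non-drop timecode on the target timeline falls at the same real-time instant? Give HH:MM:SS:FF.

Source frame index: (0×3600 + 37×60 + 34) × 60 + 26 = 135266.
Real time: 135266 / (60) = 67633/30 s.
Target frame: (67633/30) × (30) = 67633.
At 30 labels/s: frame 67633 → 00:37:34:13.

00:37:34:13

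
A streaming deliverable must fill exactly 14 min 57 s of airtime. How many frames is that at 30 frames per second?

14 min 57 s = 897 s.
Frames = 897 × 30 = 26910.

26910 frames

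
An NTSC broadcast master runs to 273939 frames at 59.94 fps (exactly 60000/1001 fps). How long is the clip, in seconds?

4570.21565 seconds

Running time = 273939 / (60000/1001) = 4570.21565 s.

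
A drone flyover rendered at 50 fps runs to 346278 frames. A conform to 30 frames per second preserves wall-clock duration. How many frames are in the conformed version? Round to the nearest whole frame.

207767 frames

Frames at target rate = 346278 × (30) / (50) = 1038834/5 ≈ 207766.800.
Nearest whole frame: 207767.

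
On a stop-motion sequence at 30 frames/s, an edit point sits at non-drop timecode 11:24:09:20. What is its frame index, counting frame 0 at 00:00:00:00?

Total seconds to the label: (11 × 3600 + 24 × 60 + 9) = 41049.
Frame index = 41049 × 30 + 20 = 1231490.

frame 1231490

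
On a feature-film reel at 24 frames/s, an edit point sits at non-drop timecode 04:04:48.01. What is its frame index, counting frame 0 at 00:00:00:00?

352513

Total seconds to the label: (4 × 3600 + 4 × 60 + 48) = 14688.
Frame index = 14688 × 24 + 1 = 352513.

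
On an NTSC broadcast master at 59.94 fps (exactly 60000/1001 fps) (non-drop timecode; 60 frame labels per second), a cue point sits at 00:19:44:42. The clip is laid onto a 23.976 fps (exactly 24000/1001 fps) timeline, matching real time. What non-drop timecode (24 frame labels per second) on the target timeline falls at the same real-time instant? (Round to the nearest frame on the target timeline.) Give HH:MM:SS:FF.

Source frame index: (0×3600 + 19×60 + 44) × 60 + 42 = 71082.
Real time: 71082 / (60000/1001) = 11858847/10000 s.
Target frame: (11858847/10000) × (24000/1001) = 142164/5 ≈ 28432.800 → 28433.
At 24 labels/s: frame 28433 → 00:19:44:17.

00:19:44:17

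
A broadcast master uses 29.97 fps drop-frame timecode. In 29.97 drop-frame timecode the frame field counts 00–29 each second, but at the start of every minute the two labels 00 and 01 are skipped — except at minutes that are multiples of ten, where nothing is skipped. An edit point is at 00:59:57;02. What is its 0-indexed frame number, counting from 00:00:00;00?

As if non-drop at 30 labels/s: (0 × 3600 + 59 × 60 + 57) × 30 + 2 = 107912.
Minute boundaries passed: 59; those not divisible by 10: 59 − 5 = 54; dropped labels = 2 × 54 = 108.
Actual frame index = 107912 − 108 = 107804.

107804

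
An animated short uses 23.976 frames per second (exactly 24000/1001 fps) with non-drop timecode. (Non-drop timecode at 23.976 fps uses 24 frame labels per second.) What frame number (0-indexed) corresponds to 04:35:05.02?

frame 396122

Total seconds to the label: (4 × 3600 + 35 × 60 + 5) = 16505.
Frame index = 16505 × 24 + 2 = 396122.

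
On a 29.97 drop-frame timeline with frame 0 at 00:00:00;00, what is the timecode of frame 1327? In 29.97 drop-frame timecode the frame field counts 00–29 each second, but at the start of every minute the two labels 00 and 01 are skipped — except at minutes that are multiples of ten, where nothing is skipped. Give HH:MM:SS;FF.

Each 10-minute DF block holds 10 × 60 × 30 − 9 × 2 = 17982 frames. 1327 ÷ 17982 → 0 full blocks, remainder 1327.
Within the partial block the first minute is 1800 frames and each further minute 1798, so 0 further minute boundaries passed. Total skipped labels = 18 × 0 + 2 × 0 = 0.
Non-drop label index = 1327 + 0 = 1327; at 30 labels/s that is 00:00:44:07, i.e. DF 00:00:44;07.

00:00:44;07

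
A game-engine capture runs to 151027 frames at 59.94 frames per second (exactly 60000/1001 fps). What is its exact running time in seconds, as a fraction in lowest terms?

Running time = 151027 ÷ (60000/1001) = 151027 × 1001/60000 = 151178027/60000 s.

151178027/60000 seconds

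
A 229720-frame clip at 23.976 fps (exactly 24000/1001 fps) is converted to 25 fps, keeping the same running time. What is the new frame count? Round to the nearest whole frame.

Frames at target rate = 229720 × (25) / (24000/1001) = 5748743/24 ≈ 239530.958.
Nearest whole frame: 239531.

239531 frames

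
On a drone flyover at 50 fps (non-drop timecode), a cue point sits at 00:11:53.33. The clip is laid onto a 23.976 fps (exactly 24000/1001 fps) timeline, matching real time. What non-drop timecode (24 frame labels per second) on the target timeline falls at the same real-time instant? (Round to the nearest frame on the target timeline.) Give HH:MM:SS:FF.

00:11:52:23

Source frame index: (0×3600 + 11×60 + 53) × 50 + 33 = 35683.
Real time: 35683 / (50) = 35683/50 s.
Target frame: (35683/50) × (24000/1001) = 17127840/1001 ≈ 17110.729 → 17111.
At 24 labels/s: frame 17111 → 00:11:52:23.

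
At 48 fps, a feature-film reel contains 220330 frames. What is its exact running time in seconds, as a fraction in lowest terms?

Running time = 220330 ÷ (48) = 220330 × 1/48 = 110165/24 s.

110165/24 seconds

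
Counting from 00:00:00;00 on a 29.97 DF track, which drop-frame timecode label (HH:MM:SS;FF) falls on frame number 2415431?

22:23:14;29

Ten DF minutes hold 17982 frames, so frame 2415431 lies in block 134 (frames 2409588–2427569) with 5843 frames into that block.
The block's first minute is 1800 frames and the rest 1798 each; 5843 frames reaches minute 3, so 134 × 18 + 3 × 2 = 2418 labels have been skipped so far.
Adding those back, label number 2415431 + 2418 = 2417849 at 30 labels/s is 80594 s + 29 f = 22 h 23 min 14 s frame 29, i.e. 22:23:14;29.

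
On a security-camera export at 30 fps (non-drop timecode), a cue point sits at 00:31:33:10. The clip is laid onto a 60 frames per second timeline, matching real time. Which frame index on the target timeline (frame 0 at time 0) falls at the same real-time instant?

Source frame index: (0×3600 + 31×60 + 33) × 30 + 10 = 56800.
Real time: 56800 / (30) = 5680/3 s.
Target frame: (5680/3) × (60) = 113600.

frame 113600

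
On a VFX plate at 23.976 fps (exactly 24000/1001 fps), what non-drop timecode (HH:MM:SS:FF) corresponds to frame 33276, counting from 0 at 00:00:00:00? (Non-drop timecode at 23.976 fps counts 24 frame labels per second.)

00:23:06:12

33276 ÷ 24 = 1386 full seconds, remainder 12 frames.
1386 s = 0 h 23 min 6 s.
Timecode: 00:23:06:12.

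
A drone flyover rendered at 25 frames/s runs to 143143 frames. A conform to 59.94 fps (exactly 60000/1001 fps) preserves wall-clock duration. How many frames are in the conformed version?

343200 frames

Target frames = source frames × (target rate / source rate) = 143143 × (60000/1001)/(25) = 143143 × 2400/1001 = 343200.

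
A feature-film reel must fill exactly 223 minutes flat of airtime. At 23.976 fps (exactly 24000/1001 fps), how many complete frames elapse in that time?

320799 frames

223 min = 13380 s.
Frames = 13380 × 24000/1001 = 321120000/1001 ≈ 320799.2008.
Complete frames: 320799.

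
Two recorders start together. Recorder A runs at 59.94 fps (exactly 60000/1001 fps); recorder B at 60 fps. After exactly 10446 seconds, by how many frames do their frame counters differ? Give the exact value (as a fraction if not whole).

A emits 60000/1001 × 10446 = 626760000/1001 frames; B emits 60 × 10446 = 626760.
Difference = 626760/1001 frames (≈ 626.1339); B is ahead of A.

626760/1001 frames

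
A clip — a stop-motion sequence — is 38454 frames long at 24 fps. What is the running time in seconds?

Running time = 38454 / (24) = 1602.25 s.

1602.25 seconds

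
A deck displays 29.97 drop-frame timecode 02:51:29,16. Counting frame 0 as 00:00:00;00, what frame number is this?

Complete 10-minute blocks: 17, each 17982 frames → 305694.
Remaining 1 whole minute in the current block: 1800 + 0 × 1798 = 1800 frames.
Within the current minute: 29 × 30 + 16 − 2 = 884 (labels ;00/;01 skipped at this minute). Total = 305694 + 1800 + 884 = 308378.

308378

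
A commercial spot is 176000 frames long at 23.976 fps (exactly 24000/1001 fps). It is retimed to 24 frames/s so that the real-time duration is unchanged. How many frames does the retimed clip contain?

Target frames = source frames × (target rate / source rate) = 176000 × (24)/(24000/1001) = 176000 × 1001/1000 = 176176.

176176 frames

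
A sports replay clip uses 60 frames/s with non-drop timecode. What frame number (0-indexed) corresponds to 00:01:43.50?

Total seconds to the label: (0 × 3600 + 1 × 60 + 43) = 103.
Frame index = 103 × 60 + 50 = 6230.

frame 6230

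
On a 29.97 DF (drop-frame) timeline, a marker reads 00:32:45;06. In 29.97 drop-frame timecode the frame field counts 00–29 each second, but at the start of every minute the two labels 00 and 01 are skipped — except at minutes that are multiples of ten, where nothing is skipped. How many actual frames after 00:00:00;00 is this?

Complete 10-minute blocks: 3, each 17982 frames → 53946.
Remaining 2 whole minutes in the current block: 1800 + 1 × 1798 = 3598 frames.
Within the current minute: 45 × 30 + 6 − 2 = 1354 (labels ;00/;01 skipped at this minute). Total = 53946 + 3598 + 1354 = 58898.

58898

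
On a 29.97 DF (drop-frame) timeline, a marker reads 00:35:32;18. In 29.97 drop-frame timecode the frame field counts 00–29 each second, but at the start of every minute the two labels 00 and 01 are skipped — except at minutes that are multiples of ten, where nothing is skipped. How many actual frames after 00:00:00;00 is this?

Complete 10-minute blocks: 3, each 17982 frames → 53946.
Remaining 5 whole minutes in the current block: 1800 + 4 × 1798 = 8992 frames.
Within the current minute: 32 × 30 + 18 − 2 = 976 (labels ;00/;01 skipped at this minute). Total = 53946 + 8992 + 976 = 63914.

63914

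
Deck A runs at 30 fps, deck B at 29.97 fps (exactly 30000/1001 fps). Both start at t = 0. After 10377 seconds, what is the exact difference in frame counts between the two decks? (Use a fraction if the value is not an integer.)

311310/1001 frames

A emits 30 × 10377 = 311310 frames; B emits 30000/1001 × 10377 = 311310000/1001.
Difference = 311310/1001 frames (≈ 310.9990); B is behind A.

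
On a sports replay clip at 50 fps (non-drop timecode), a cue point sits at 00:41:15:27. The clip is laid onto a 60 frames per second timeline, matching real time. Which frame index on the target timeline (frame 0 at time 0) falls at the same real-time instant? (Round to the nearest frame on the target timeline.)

Source frame index: (0×3600 + 41×60 + 15) × 50 + 27 = 123777.
Real time: 123777 / (50) = 123777/50 s.
Target frame: (123777/50) × (60) = 742662/5 ≈ 148532.400 → 148532.

frame 148532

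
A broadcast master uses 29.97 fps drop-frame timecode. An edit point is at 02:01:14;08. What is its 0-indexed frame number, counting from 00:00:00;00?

As if non-drop at 30 labels/s: (2 × 3600 + 1 × 60 + 14) × 30 + 8 = 218228.
Minute boundaries passed: 121; those not divisible by 10: 121 − 12 = 109; dropped labels = 2 × 109 = 218.
Actual frame index = 218228 − 218 = 218010.

218010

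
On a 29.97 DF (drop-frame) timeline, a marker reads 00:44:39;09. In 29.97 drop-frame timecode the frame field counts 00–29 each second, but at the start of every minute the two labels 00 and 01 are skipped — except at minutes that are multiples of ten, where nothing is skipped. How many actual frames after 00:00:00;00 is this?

As if non-drop at 30 labels/s: (0 × 3600 + 44 × 60 + 39) × 30 + 9 = 80379.
Minute boundaries passed: 44; those not divisible by 10: 44 − 4 = 40; dropped labels = 2 × 40 = 80.
Actual frame index = 80379 − 80 = 80299.

80299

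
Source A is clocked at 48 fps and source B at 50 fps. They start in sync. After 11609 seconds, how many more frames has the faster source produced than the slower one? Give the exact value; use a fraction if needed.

A emits 48 × 11609 = 557232 frames; B emits 50 × 11609 = 580450.
Difference = 23218 frames; B is ahead of A.

23218 frames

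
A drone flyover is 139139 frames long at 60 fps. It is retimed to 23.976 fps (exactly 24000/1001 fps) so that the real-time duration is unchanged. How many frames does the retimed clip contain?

Target frames = source frames × (target rate / source rate) = 139139 × (24000/1001)/(60) = 139139 × 400/1001 = 55600.

55600 frames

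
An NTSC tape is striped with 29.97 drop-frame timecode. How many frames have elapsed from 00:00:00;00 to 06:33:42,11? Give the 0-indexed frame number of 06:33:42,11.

As if non-drop at 30 labels/s: (6 × 3600 + 33 × 60 + 42) × 30 + 11 = 708671.
Minute boundaries passed: 393; those not divisible by 10: 393 − 39 = 354; dropped labels = 2 × 354 = 708.
Actual frame index = 708671 − 708 = 707963.

707963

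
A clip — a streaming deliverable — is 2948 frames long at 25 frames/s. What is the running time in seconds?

Running time = 2948 / (25) = 117.92 s.

117.92 seconds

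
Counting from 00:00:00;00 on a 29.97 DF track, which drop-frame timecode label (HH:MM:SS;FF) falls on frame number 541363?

05:01:03;15

Each 10-minute DF block holds 10 × 60 × 30 − 9 × 2 = 17982 frames. 541363 ÷ 17982 → 30 full blocks, remainder 1903.
Within the partial block the first minute is 1800 frames and each further minute 1798, so 1 further minute boundary passed. Total skipped labels = 18 × 30 + 2 × 1 = 542.
Non-drop label index = 541363 + 542 = 541905; at 30 labels/s that is 05:01:03:15, i.e. DF 05:01:03;15.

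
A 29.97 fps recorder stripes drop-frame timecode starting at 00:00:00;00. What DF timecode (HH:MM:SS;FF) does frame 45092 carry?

00:25:04;18

Each 10-minute DF block holds 10 × 60 × 30 − 9 × 2 = 17982 frames. 45092 ÷ 17982 → 2 full blocks, remainder 9128.
Within the partial block the first minute is 1800 frames and each further minute 1798, so 5 further minute boundaries passed. Total skipped labels = 18 × 2 + 2 × 5 = 46.
Non-drop label index = 45092 + 46 = 45138; at 30 labels/s that is 00:25:04:18, i.e. DF 00:25:04;18.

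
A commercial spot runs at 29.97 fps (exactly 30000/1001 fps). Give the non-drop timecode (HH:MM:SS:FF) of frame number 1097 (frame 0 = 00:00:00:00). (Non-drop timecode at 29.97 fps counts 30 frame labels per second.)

00:00:36:17

1097 ÷ 30 = 36 full seconds, remainder 17 frames.
36 s = 0 h 0 min 36 s.
Timecode: 00:00:36:17.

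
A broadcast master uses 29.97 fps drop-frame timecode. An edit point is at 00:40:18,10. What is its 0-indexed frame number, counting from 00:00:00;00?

72478

Complete 10-minute blocks: 4, each 17982 frames → 71928.
Remaining 0 whole minutes in the current block: 0 frames.
Within the current minute: 18 × 30 + 10 = 550. Total = 71928 + 0 + 550 = 72478.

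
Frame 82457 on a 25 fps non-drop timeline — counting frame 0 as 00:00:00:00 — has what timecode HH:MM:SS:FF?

00:54:58:07

82457 ÷ 25 = 3298 full seconds, remainder 7 frames.
3298 s = 0 h 54 min 58 s.
Timecode: 00:54:58:07.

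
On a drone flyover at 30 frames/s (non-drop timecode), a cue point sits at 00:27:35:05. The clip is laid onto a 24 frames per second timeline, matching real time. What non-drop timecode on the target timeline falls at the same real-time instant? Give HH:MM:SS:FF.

Source frame index: (0×3600 + 27×60 + 35) × 30 + 5 = 49655.
Real time: 49655 / (30) = 9931/6 s.
Target frame: (9931/6) × (24) = 39724.
At 24 labels/s: frame 39724 → 00:27:35:04.

00:27:35:04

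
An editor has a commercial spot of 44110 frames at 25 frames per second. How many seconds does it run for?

Running time = 44110 / (25) = 1764.4 s.

1764.4 seconds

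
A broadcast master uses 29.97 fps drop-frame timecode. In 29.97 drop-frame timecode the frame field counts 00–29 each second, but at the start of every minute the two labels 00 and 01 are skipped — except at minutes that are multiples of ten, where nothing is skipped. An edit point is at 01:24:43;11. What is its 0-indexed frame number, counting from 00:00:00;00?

As if non-drop at 30 labels/s: (1 × 3600 + 24 × 60 + 43) × 30 + 11 = 152501.
Minute boundaries passed: 84; those not divisible by 10: 84 − 8 = 76; dropped labels = 2 × 76 = 152.
Actual frame index = 152501 − 152 = 152349.

152349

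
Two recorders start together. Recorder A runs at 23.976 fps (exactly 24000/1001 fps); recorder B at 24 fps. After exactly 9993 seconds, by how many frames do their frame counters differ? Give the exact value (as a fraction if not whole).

A emits 24000/1001 × 9993 = 239832000/1001 frames; B emits 24 × 9993 = 239832.
Difference = 239832/1001 frames (≈ 239.5924); B is ahead of A.

239832/1001 frames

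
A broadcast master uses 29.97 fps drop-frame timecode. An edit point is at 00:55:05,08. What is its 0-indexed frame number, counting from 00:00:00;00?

As if non-drop at 30 labels/s: (0 × 3600 + 55 × 60 + 5) × 30 + 8 = 99158.
Minute boundaries passed: 55; those not divisible by 10: 55 − 5 = 50; dropped labels = 2 × 50 = 100.
Actual frame index = 99158 − 100 = 99058.

99058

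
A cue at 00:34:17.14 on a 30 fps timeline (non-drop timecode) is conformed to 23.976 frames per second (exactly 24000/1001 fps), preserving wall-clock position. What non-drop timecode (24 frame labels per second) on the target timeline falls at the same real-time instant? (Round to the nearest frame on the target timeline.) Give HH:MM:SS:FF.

00:34:15:10

Source frame index: (0×3600 + 34×60 + 17) × 30 + 14 = 61724.
Real time: 61724 / (30) = 30862/15 s.
Target frame: (30862/15) × (24000/1001) = 3798400/77 ≈ 49329.870 → 49330.
At 24 labels/s: frame 49330 → 00:34:15:10.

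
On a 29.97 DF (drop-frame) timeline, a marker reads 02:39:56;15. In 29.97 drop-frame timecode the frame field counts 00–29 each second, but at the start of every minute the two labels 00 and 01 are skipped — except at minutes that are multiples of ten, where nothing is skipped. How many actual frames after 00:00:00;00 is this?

Complete 10-minute blocks: 15, each 17982 frames → 269730.
Remaining 9 whole minutes in the current block: 1800 + 8 × 1798 = 16184 frames.
Within the current minute: 56 × 30 + 15 − 2 = 1693 (labels ;00/;01 skipped at this minute). Total = 269730 + 16184 + 1693 = 287607.

287607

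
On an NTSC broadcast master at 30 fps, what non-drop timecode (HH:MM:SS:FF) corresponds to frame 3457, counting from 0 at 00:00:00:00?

3457 ÷ 30 = 115 full seconds, remainder 7 frames.
115 s = 0 h 1 min 55 s.
Timecode: 00:01:55:07.

00:01:55:07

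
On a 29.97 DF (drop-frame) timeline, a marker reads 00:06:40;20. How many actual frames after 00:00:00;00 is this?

As if non-drop at 30 labels/s: (0 × 3600 + 6 × 60 + 40) × 30 + 20 = 12020.
Minute boundaries passed: 6; those not divisible by 10: 6 − 0 = 6; dropped labels = 2 × 6 = 12.
Actual frame index = 12020 − 12 = 12008.

12008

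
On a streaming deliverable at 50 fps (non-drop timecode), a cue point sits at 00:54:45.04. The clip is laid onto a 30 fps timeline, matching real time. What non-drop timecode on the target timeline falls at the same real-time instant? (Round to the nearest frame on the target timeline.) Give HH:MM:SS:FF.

Source frame index: (0×3600 + 54×60 + 45) × 50 + 4 = 164254.
Real time: 164254 / (50) = 82127/25 s.
Target frame: (82127/25) × (30) = 492762/5 ≈ 98552.400 → 98552.
At 30 labels/s: frame 98552 → 00:54:45:02.

00:54:45:02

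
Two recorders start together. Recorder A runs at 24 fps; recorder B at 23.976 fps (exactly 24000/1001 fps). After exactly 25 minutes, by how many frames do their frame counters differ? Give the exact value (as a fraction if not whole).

36000/1001 frames

25 min = 1500 s.
A emits 24 × 1500 = 36000 frames; B emits 24000/1001 × 1500 = 36000000/1001.
Difference = 36000/1001 frames (≈ 35.9640); B is behind A.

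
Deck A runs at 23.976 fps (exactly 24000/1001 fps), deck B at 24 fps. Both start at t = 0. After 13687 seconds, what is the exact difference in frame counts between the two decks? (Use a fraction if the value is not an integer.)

A emits 24000/1001 × 13687 = 328488000/1001 frames; B emits 24 × 13687 = 328488.
Difference = 328488/1001 frames (≈ 328.1598); B is ahead of A.

328488/1001 frames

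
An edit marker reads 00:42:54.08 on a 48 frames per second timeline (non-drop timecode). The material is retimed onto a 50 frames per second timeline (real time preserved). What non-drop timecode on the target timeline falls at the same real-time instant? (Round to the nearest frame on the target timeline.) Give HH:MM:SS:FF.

Source frame index: (0×3600 + 42×60 + 54) × 48 + 8 = 123560.
Real time: 123560 / (48) = 15445/6 s.
Target frame: (15445/6) × (50) = 386125/3 ≈ 128708.333 → 128708.
At 50 labels/s: frame 128708 → 00:42:54:08.

00:42:54:08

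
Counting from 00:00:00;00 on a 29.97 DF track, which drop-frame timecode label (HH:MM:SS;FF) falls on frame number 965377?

08:56:51;13

Ten DF minutes hold 17982 frames, so frame 965377 lies in block 53 (frames 953046–971027) with 12331 frames into that block.
The block's first minute is 1800 frames and the rest 1798 each; 12331 frames reaches minute 6, so 53 × 18 + 6 × 2 = 966 labels have been skipped so far.
Adding those back, label number 965377 + 966 = 966343 at 30 labels/s is 32211 s + 13 f = 8 h 56 min 51 s frame 13, i.e. 08:56:51;13.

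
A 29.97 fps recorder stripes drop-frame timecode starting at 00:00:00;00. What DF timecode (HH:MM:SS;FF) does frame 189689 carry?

01:45:29;09

Each 10-minute DF block holds 10 × 60 × 30 − 9 × 2 = 17982 frames. 189689 ÷ 17982 → 10 full blocks, remainder 9869.
Within the partial block the first minute is 1800 frames and each further minute 1798, so 5 further minute boundaries passed. Total skipped labels = 18 × 10 + 2 × 5 = 190.
Non-drop label index = 189689 + 190 = 189879; at 30 labels/s that is 01:45:29:09, i.e. DF 01:45:29;09.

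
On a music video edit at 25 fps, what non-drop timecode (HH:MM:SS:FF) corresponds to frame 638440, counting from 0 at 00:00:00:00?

638440 ÷ 25 = 25537 full seconds, remainder 15 frames.
25537 s = 7 h 5 min 37 s.
Timecode: 07:05:37:15.

07:05:37:15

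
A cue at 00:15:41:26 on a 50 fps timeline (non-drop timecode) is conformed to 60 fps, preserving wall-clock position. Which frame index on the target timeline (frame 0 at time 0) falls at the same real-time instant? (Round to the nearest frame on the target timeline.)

frame 56491

Source frame index: (0×3600 + 15×60 + 41) × 50 + 26 = 47076.
Real time: 47076 / (50) = 23538/25 s.
Target frame: (23538/25) × (60) = 282456/5 ≈ 56491.200 → 56491.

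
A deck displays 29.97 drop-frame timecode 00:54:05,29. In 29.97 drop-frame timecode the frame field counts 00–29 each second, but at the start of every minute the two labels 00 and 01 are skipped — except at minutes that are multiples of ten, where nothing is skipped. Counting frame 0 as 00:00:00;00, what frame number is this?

97281

As if non-drop at 30 labels/s: (0 × 3600 + 54 × 60 + 5) × 30 + 29 = 97379.
Minute boundaries passed: 54; those not divisible by 10: 54 − 5 = 49; dropped labels = 2 × 49 = 98.
Actual frame index = 97379 − 98 = 97281.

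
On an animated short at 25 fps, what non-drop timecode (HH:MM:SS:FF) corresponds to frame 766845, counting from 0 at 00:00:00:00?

08:31:13:20

766845 ÷ 25 = 30673 full seconds, remainder 20 frames.
30673 s = 8 h 31 min 13 s.
Timecode: 08:31:13:20.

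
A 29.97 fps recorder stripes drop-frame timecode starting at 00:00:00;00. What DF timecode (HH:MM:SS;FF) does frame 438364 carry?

04:03:46;22

Each 10-minute DF block holds 10 × 60 × 30 − 9 × 2 = 17982 frames. 438364 ÷ 17982 → 24 full blocks, remainder 6796.
Within the partial block the first minute is 1800 frames and each further minute 1798, so 3 further minute boundaries passed. Total skipped labels = 18 × 24 + 2 × 3 = 438.
Non-drop label index = 438364 + 438 = 438802; at 30 labels/s that is 04:03:46:22, i.e. DF 04:03:46;22.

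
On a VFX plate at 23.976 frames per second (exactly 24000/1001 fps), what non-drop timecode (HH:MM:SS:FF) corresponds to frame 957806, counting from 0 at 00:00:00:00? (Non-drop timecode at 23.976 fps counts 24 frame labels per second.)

957806 ÷ 24 = 39908 full seconds, remainder 14 frames.
39908 s = 11 h 5 min 8 s.
Timecode: 11:05:08:14.

11:05:08:14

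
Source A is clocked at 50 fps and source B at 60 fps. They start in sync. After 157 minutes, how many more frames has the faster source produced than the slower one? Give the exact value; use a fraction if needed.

94200 frames

157 min = 9420 s.
A emits 50 × 9420 = 471000 frames; B emits 60 × 9420 = 565200.
Difference = 94200 frames; B is ahead of A.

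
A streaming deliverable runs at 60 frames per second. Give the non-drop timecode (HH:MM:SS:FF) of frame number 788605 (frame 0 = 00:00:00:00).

788605 ÷ 60 = 13143 full seconds, remainder 25 frames.
13143 s = 3 h 39 min 3 s.
Timecode: 03:39:03:25.

03:39:03:25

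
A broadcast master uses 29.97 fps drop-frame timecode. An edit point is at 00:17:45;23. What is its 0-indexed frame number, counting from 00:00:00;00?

31941

As if non-drop at 30 labels/s: (0 × 3600 + 17 × 60 + 45) × 30 + 23 = 31973.
Minute boundaries passed: 17; those not divisible by 10: 17 − 1 = 16; dropped labels = 2 × 16 = 32.
Actual frame index = 31973 − 32 = 31941.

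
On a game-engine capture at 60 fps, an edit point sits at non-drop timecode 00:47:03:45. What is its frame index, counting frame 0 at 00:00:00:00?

Total seconds to the label: (0 × 3600 + 47 × 60 + 3) = 2823.
Frame index = 2823 × 60 + 45 = 169425.

169425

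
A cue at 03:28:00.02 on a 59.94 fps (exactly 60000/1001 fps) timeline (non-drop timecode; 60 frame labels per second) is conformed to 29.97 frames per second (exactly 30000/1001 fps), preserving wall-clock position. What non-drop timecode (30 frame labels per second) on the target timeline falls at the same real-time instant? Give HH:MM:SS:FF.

03:28:00:01

Source frame index: (3×3600 + 28×60 + 0) × 60 + 2 = 748802.
Real time: 748802 / (60000/1001) = 374775401/30000 s.
Target frame: (374775401/30000) × (30000/1001) = 374401.
At 30 labels/s: frame 374401 → 03:28:00:01.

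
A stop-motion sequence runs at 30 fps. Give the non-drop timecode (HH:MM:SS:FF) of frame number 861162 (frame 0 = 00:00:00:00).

861162 ÷ 30 = 28705 full seconds, remainder 12 frames.
28705 s = 7 h 58 min 25 s.
Timecode: 07:58:25:12.

07:58:25:12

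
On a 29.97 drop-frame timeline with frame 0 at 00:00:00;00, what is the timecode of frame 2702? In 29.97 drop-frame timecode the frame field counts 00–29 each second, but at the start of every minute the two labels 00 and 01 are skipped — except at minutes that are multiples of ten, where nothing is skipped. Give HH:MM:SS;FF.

00:01:30;04

Each 10-minute DF block holds 10 × 60 × 30 − 9 × 2 = 17982 frames. 2702 ÷ 17982 → 0 full blocks, remainder 2702.
Within the partial block the first minute is 1800 frames and each further minute 1798, so 1 further minute boundary passed. Total skipped labels = 18 × 0 + 2 × 1 = 2.
Non-drop label index = 2702 + 2 = 2704; at 30 labels/s that is 00:01:30:04, i.e. DF 00:01:30;04.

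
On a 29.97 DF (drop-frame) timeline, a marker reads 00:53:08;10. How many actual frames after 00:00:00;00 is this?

95554

Complete 10-minute blocks: 5, each 17982 frames → 89910.
Remaining 3 whole minutes in the current block: 1800 + 2 × 1798 = 5396 frames.
Within the current minute: 8 × 30 + 10 − 2 = 248 (labels ;00/;01 skipped at this minute). Total = 89910 + 5396 + 248 = 95554.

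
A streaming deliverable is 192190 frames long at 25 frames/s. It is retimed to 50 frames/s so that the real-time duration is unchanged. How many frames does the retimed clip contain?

384380 frames

Frames at target rate = 192190 × (50) / (25) = 384380.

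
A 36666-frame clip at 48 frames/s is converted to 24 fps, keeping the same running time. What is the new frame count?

Target frames = source frames × (target rate / source rate) = 36666 × (24)/(48) = 36666 × 1/2 = 18333.

18333 frames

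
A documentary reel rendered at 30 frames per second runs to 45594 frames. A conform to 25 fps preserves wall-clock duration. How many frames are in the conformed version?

37995 frames

Target frames = source frames × (target rate / source rate) = 45594 × (25)/(30) = 45594 × 5/6 = 37995.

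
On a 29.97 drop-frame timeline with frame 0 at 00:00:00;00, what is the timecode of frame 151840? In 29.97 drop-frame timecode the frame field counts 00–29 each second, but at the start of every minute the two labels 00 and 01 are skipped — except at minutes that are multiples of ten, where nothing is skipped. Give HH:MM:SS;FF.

Ten DF minutes hold 17982 frames, so frame 151840 lies in block 8 (frames 143856–161837) with 7984 frames into that block.
The block's first minute is 1800 frames and the rest 1798 each; 7984 frames reaches minute 4, so 8 × 18 + 4 × 2 = 152 labels have been skipped so far.
Adding those back, label number 151840 + 152 = 151992 at 30 labels/s is 5066 s + 12 f = 1 h 24 min 26 s frame 12, i.e. 01:24:26;12.

01:24:26;12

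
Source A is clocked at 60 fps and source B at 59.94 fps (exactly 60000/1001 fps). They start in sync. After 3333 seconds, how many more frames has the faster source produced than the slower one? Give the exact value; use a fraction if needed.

A emits 60 × 3333 = 199980 frames; B emits 60000/1001 × 3333 = 18180000/91.
Difference = 18180/91 frames (≈ 199.7802); B is behind A.

18180/91 frames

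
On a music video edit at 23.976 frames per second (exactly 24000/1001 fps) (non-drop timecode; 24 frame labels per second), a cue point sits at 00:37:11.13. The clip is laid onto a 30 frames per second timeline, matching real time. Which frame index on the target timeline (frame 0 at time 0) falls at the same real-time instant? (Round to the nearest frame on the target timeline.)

Source frame index: (0×3600 + 37×60 + 11) × 24 + 13 = 53557.
Real time: 53557 / (24000/1001) = 53610557/24000 s.
Target frame: (53610557/24000) × (30) = 53610557/800 ≈ 67013.196 → 67013.

frame 67013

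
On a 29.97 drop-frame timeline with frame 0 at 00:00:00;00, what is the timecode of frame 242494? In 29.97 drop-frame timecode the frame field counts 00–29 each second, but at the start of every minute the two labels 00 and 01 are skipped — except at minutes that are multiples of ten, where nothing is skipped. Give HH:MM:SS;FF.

02:14:51;06

Each 10-minute DF block holds 10 × 60 × 30 − 9 × 2 = 17982 frames. 242494 ÷ 17982 → 13 full blocks, remainder 8728.
Within the partial block the first minute is 1800 frames and each further minute 1798, so 4 further minute boundaries passed. Total skipped labels = 18 × 13 + 2 × 4 = 242.
Non-drop label index = 242494 + 242 = 242736; at 30 labels/s that is 02:14:51:06, i.e. DF 02:14:51;06.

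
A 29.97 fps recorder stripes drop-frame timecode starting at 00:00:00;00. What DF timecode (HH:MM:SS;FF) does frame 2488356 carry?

Ten DF minutes hold 17982 frames, so frame 2488356 lies in block 138 (frames 2481516–2499497) with 6840 frames into that block.
The block's first minute is 1800 frames and the rest 1798 each; 6840 frames reaches minute 3, so 138 × 18 + 3 × 2 = 2490 labels have been skipped so far.
Adding those back, label number 2488356 + 2490 = 2490846 at 30 labels/s is 83028 s + 6 f = 23 h 3 min 48 s frame 6, i.e. 23:03:48;06.

23:03:48;06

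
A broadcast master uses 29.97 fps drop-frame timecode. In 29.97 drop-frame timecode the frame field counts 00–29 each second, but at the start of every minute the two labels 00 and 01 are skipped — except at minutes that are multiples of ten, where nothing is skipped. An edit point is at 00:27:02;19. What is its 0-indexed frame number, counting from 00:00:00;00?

48629

Complete 10-minute blocks: 2, each 17982 frames → 35964.
Remaining 7 whole minutes in the current block: 1800 + 6 × 1798 = 12588 frames.
Within the current minute: 2 × 30 + 19 − 2 = 77 (labels ;00/;01 skipped at this minute). Total = 35964 + 12588 + 77 = 48629.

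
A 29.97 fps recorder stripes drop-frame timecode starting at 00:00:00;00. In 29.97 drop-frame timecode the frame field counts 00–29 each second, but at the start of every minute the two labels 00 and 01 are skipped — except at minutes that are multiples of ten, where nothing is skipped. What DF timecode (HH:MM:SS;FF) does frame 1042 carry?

00:00:34;22

Each 10-minute DF block holds 10 × 60 × 30 − 9 × 2 = 17982 frames. 1042 ÷ 17982 → 0 full blocks, remainder 1042.
Within the partial block the first minute is 1800 frames and each further minute 1798, so 0 further minute boundaries passed. Total skipped labels = 18 × 0 + 2 × 0 = 0.
Non-drop label index = 1042 + 0 = 1042; at 30 labels/s that is 00:00:34:22, i.e. DF 00:00:34;22.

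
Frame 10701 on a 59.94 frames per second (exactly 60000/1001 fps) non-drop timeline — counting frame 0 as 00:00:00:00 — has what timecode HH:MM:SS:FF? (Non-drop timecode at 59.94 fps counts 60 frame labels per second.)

10701 ÷ 60 = 178 full seconds, remainder 21 frames.
178 s = 0 h 2 min 58 s.
Timecode: 00:02:58:21.

00:02:58:21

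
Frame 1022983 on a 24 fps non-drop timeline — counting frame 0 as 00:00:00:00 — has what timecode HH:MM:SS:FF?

11:50:24:07

1022983 ÷ 24 = 42624 full seconds, remainder 7 frames.
42624 s = 11 h 50 min 24 s.
Timecode: 11:50:24:07.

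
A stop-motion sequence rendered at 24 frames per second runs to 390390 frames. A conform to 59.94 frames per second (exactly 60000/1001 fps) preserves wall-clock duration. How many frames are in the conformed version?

Target frames = source frames × (target rate / source rate) = 390390 × (60000/1001)/(24) = 390390 × 2500/1001 = 975000.

975000 frames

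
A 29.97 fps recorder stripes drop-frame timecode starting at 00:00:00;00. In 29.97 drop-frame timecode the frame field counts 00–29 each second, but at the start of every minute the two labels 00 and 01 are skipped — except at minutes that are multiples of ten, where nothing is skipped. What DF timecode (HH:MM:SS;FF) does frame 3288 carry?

Ten DF minutes hold 17982 frames, so frame 3288 lies in block 0 (frames 0–17981) with 3288 frames into that block.
The block's first minute is 1800 frames and the rest 1798 each; 3288 frames reaches minute 1, so 0 × 18 + 1 × 2 = 2 labels have been skipped so far.
Adding those back, label number 3288 + 2 = 3290 at 30 labels/s is 109 s + 20 f = 0 h 1 min 49 s frame 20, i.e. 00:01:49;20.

00:01:49;20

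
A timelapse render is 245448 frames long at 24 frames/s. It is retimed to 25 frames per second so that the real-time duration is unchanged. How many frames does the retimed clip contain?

Frames at target rate = 245448 × (25) / (24) = 255675.

255675 frames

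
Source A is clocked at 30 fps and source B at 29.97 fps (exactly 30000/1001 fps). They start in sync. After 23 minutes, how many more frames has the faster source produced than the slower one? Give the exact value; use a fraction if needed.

23 min = 1380 s.
A emits 30 × 1380 = 41400 frames; B emits 30000/1001 × 1380 = 41400000/1001.
Difference = 41400/1001 frames (≈ 41.3586); B is behind A.

41400/1001 frames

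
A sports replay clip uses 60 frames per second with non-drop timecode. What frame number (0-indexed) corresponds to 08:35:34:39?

Total seconds to the label: (8 × 3600 + 35 × 60 + 34) = 30934.
Frame index = 30934 × 60 + 39 = 1856079.

1856079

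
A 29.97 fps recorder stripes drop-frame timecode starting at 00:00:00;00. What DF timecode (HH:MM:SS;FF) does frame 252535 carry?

02:20:26;07

Each 10-minute DF block holds 10 × 60 × 30 − 9 × 2 = 17982 frames. 252535 ÷ 17982 → 14 full blocks, remainder 787.
Within the partial block the first minute is 1800 frames and each further minute 1798, so 0 further minute boundaries passed. Total skipped labels = 18 × 14 + 2 × 0 = 252.
Non-drop label index = 252535 + 252 = 252787; at 30 labels/s that is 02:20:26:07, i.e. DF 02:20:26;07.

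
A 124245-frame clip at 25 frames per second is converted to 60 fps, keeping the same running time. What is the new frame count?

298188 frames

Target frames = source frames × (target rate / source rate) = 124245 × (60)/(25) = 124245 × 12/5 = 298188.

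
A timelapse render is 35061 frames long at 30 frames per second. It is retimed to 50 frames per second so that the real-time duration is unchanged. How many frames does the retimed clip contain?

58435 frames

Target frames = source frames × (target rate / source rate) = 35061 × (50)/(30) = 35061 × 5/3 = 58435.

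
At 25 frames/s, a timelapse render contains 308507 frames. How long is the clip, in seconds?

Running time = 308507 / (25) = 12340.28 s.

12340.28 seconds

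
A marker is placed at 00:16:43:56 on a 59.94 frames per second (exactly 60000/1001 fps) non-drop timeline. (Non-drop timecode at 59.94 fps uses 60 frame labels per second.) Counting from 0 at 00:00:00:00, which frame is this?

Total seconds to the label: (0 × 3600 + 16 × 60 + 43) = 1003.
Frame index = 1003 × 60 + 56 = 60236.

frame 60236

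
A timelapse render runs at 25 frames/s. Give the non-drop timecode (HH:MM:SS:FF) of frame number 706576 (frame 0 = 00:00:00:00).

07:51:03:01

706576 ÷ 25 = 28263 full seconds, remainder 1 frame.
28263 s = 7 h 51 min 3 s.
Timecode: 07:51:03:01.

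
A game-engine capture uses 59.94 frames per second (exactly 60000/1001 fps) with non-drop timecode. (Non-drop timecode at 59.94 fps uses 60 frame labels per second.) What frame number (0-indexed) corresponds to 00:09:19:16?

frame 33556

Total seconds to the label: (0 × 3600 + 9 × 60 + 19) = 559.
Frame index = 559 × 60 + 16 = 33556.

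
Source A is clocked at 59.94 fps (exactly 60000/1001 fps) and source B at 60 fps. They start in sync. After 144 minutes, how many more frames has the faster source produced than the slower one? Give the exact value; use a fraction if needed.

518400/1001 frames

144 min = 8640 s.
A emits 60000/1001 × 8640 = 518400000/1001 frames; B emits 60 × 8640 = 518400.
Difference = 518400/1001 frames (≈ 517.8821); B is ahead of A.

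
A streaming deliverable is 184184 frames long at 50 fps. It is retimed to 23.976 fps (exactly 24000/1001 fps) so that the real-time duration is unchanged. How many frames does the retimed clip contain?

Target frames = source frames × (target rate / source rate) = 184184 × (24000/1001)/(50) = 184184 × 480/1001 = 88320.

88320 frames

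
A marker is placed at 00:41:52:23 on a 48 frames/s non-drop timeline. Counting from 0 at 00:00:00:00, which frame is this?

frame 120599

Total seconds to the label: (0 × 3600 + 41 × 60 + 52) = 2512.
Frame index = 2512 × 48 + 23 = 120599.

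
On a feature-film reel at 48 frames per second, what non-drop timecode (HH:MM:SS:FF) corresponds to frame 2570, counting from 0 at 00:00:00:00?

2570 ÷ 48 = 53 full seconds, remainder 26 frames.
53 s = 0 h 0 min 53 s.
Timecode: 00:00:53:26.

00:00:53:26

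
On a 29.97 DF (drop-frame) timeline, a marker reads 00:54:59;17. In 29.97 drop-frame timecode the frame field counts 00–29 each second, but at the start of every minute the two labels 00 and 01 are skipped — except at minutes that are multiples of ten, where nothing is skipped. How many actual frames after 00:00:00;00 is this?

As if non-drop at 30 labels/s: (0 × 3600 + 54 × 60 + 59) × 30 + 17 = 98987.
Minute boundaries passed: 54; those not divisible by 10: 54 − 5 = 49; dropped labels = 2 × 49 = 98.
Actual frame index = 98987 − 98 = 98889.

98889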